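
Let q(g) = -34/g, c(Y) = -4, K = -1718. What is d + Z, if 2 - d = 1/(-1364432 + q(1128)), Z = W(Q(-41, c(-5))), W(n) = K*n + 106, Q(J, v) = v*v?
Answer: -21069996027136/769539665 ≈ -27380.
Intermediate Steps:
Q(J, v) = v**2
W(n) = 106 - 1718*n (W(n) = -1718*n + 106 = 106 - 1718*n)
Z = -27382 (Z = 106 - 1718*(-4)**2 = 106 - 1718*16 = 106 - 27488 = -27382)
d = 1539079894/769539665 (d = 2 - 1/(-1364432 - 34/1128) = 2 - 1/(-1364432 - 34*1/1128) = 2 - 1/(-1364432 - 17/564) = 2 - 1/(-769539665/564) = 2 - 1*(-564/769539665) = 2 + 564/769539665 = 1539079894/769539665 ≈ 2.0000)
d + Z = 1539079894/769539665 - 27382 = -21069996027136/769539665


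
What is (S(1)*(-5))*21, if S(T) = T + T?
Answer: -210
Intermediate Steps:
S(T) = 2*T
(S(1)*(-5))*21 = ((2*1)*(-5))*21 = (2*(-5))*21 = -10*21 = -210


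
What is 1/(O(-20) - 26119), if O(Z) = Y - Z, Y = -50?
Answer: -1/26149 ≈ -3.8242e-5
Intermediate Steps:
O(Z) = -50 - Z
1/(O(-20) - 26119) = 1/((-50 - 1*(-20)) - 26119) = 1/((-50 + 20) - 26119) = 1/(-30 - 26119) = 1/(-26149) = -1/26149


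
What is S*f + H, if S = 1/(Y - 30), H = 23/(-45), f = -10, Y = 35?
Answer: -113/45 ≈ -2.5111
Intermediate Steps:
H = -23/45 (H = 23*(-1/45) = -23/45 ≈ -0.51111)
S = 1/5 (S = 1/(35 - 30) = 1/5 ≈ 0.20000)
S*f + H = (1/5)*(-10) - 23/45 = -2 - 23/45 = -113/45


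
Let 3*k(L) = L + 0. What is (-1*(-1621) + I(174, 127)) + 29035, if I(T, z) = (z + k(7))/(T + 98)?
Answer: 6253921/204 ≈ 30656.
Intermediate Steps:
k(L) = L/3 (k(L) = (L + 0)/3 = L/3)
I(T, z) = (7/3 + z)/(98 + T) (I(T, z) = (z + (⅓)*7)/(T + 98) = (z + 7/3)/(98 + T) = (7/3 + z)/(98 + T))
(-1*(-1621) + I(174, 127)) + 29035 = (-1*(-1621) + (7/3 + 127)/(98 + 174)) + 29035 = (1621 + (388/3)/272) + 29035 = (1621 + (1/272)*(388/3)) + 29035 = (1621 + 97/204) + 29035 = 330781/204 + 29035 = 6253921/204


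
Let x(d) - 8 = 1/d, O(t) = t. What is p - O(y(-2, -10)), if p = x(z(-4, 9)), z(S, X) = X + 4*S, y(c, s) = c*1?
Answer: 69/7 ≈ 9.8571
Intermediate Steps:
y(c, s) = c
x(d) = 8 + 1/d
p = 55/7 (p = 8 + 1/(9 + 4*(-4)) = 8 + 1/(9 - 16) = 8 + 1/(-7) = 8 - 1/7 = 55/7 ≈ 7.8571)
p - O(y(-2, -10)) = 55/7 - 1*(-2) = 55/7 + 2 = 69/7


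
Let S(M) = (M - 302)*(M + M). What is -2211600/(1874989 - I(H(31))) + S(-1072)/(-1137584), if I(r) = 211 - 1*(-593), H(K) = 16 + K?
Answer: -100461998772/26650535863 ≈ -3.7696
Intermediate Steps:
I(r) = 804 (I(r) = 211 + 593 = 804)
S(M) = 2*M*(-302 + M) (S(M) = (-302 + M)*(2*M) = 2*M*(-302 + M))
-2211600/(1874989 - I(H(31))) + S(-1072)/(-1137584) = -2211600/(1874989 - 1*804) + (2*(-1072)*(-302 - 1072))/(-1137584) = -2211600/(1874989 - 804) + (2*(-1072)*(-1374))*(-1/1137584) = -2211600/1874185 + 2945856*(-1/1137584) = -2211600*1/1874185 - 184116/71099 = -442320/374837 - 184116/71099 = -100461998772/26650535863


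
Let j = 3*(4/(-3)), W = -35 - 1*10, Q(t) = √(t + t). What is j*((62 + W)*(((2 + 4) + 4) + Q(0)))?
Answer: -680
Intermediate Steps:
Q(t) = √2*√t (Q(t) = √(2*t) = √2*√t)
W = -45 (W = -35 - 10 = -45)
j = -4 (j = 3*(4*(-⅓)) = 3*(-4/3) = -4)
j*((62 + W)*(((2 + 4) + 4) + Q(0))) = -4*(62 - 45)*(((2 + 4) + 4) + √2*√0) = -68*((6 + 4) + √2*0) = -68*(10 + 0) = -68*10 = -4*170 = -680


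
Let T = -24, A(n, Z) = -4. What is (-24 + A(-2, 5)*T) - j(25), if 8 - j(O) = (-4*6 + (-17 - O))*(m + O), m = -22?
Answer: -134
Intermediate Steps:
j(O) = 8 - (-41 - O)*(-22 + O) (j(O) = 8 - (-4*6 + (-17 - O))*(-22 + O) = 8 - (-24 + (-17 - O))*(-22 + O) = 8 - (-41 - O)*(-22 + O))
(-24 + A(-2, 5)*T) - j(25) = (-24 - 4*(-24)) - (-894 + 25² + 19*25) = (-24 + 96) - (-894 + 625 + 475) = 72 - 1*206 = 72 - 206 = -134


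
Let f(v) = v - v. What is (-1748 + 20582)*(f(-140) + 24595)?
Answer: 463222230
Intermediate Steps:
f(v) = 0
(-1748 + 20582)*(f(-140) + 24595) = (-1748 + 20582)*(0 + 24595) = 18834*24595 = 463222230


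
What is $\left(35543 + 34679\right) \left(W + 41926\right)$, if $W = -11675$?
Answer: $2124285722$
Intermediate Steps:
$\left(35543 + 34679\right) \left(W + 41926\right) = \left(35543 + 34679\right) \left(-11675 + 41926\right) = 70222 \cdot 30251 = 2124285722$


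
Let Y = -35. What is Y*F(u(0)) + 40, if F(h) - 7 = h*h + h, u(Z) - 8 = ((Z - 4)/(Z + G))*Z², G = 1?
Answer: -2725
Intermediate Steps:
u(Z) = 8 + Z²*(-4 + Z)/(1 + Z) (u(Z) = 8 + ((Z - 4)/(Z + 1))*Z² = 8 + ((-4 + Z)/(1 + Z))*Z² = 8 + Z²*(-4 + Z)/(1 + Z))
F(h) = 7 + h + h² (F(h) = 7 + (h*h + h) = 7 + (h² + h) = 7 + (h + h²) = 7 + h + h²)
Y*F(u(0)) + 40 = -35*(7 + (8 + 0³ - 4*0² + 8*0)/(1 + 0) + ((8 + 0³ - 4*0² + 8*0)/(1 + 0))²) + 40 = -35*(7 + (8 + 0 - 4*0 + 0)/1 + ((8 + 0 - 4*0 + 0)/1)²) + 40 = -35*(7 + 1*(8 + 0 + 0 + 0) + (1*(8 + 0 + 0 + 0))²) + 40 = -35*(7 + 1*8 + (1*8)²) + 40 = -35*(7 + 8 + 8²) + 40 = -35*(7 + 8 + 64) + 40 = -35*79 + 40 = -2765 + 40 = -2725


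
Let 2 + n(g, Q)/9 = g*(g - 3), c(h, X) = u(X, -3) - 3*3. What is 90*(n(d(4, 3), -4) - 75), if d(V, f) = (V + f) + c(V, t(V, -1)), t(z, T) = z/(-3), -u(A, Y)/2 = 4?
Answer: 96930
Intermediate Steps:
u(A, Y) = -8 (u(A, Y) = -2*4 = -8)
t(z, T) = -z/3 (t(z, T) = z*(-⅓) = -z/3)
c(h, X) = -17 (c(h, X) = -8 - 3*3 = -8 - 9 = -17)
d(V, f) = -17 + V + f (d(V, f) = (V + f) - 17 = -17 + V + f)
n(g, Q) = -18 + 9*g*(-3 + g) (n(g, Q) = -18 + 9*(g*(g - 3)) = -18 + 9*(g*(-3 + g)) = -18 + 9*g*(-3 + g))
90*(n(d(4, 3), -4) - 75) = 90*((-18 - 27*(-17 + 4 + 3) + 9*(-17 + 4 + 3)²) - 75) = 90*((-18 - 27*(-10) + 9*(-10)²) - 75) = 90*((-18 + 270 + 9*100) - 75) = 90*((-18 + 270 + 900) - 75) = 90*(1152 - 75) = 90*1077 = 96930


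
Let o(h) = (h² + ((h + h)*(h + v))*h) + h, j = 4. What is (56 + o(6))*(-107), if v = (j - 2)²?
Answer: -87526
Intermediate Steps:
v = 4 (v = (4 - 2)² = 2² = 4)
o(h) = h + h² + 2*h²*(4 + h) (o(h) = (h² + ((h + h)*(h + 4))*h) + h = (h² + ((2*h)*(4 + h))*h) + h = (h² + (2*h*(4 + h))*h) + h = (h² + 2*h²*(4 + h)) + h = h + h² + 2*h²*(4 + h))
(56 + o(6))*(-107) = (56 + 6*(1 + 2*6² + 9*6))*(-107) = (56 + 6*(1 + 2*36 + 54))*(-107) = (56 + 6*(1 + 72 + 54))*(-107) = (56 + 6*127)*(-107) = (56 + 762)*(-107) = 818*(-107) = -87526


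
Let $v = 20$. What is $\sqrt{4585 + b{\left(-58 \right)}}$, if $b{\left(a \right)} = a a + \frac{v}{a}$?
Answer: $\frac{\sqrt{6684819}}{29} \approx 89.155$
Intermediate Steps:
$b{\left(a \right)} = a^{2} + \frac{20}{a}$ ($b{\left(a \right)} = a a + \frac{20}{a} = a^{2} + \frac{20}{a}$)
$\sqrt{4585 + b{\left(-58 \right)}} = \sqrt{4585 + \frac{20 + \left(-58\right)^{3}}{-58}} = \sqrt{4585 - \frac{20 - 195112}{58}} = \sqrt{4585 - - \frac{97546}{29}} = \sqrt{4585 + \frac{97546}{29}} = \sqrt{\frac{230511}{29}} = \frac{\sqrt{6684819}}{29}$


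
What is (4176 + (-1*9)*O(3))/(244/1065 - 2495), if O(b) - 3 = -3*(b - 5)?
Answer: -4361175/2656931 ≈ -1.6414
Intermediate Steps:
O(b) = 18 - 3*b (O(b) = 3 - 3*(b - 5) = 3 - 3*(-5 + b) = 3 + (15 - 3*b) = 18 - 3*b)
(4176 + (-1*9)*O(3))/(244/1065 - 2495) = (4176 + (-1*9)*(18 - 3*3))/(244/1065 - 2495) = (4176 - 9*(18 - 9))/(244*(1/1065) - 2495) = (4176 - 9*9)/(244/1065 - 2495) = (4176 - 81)/(-2656931/1065) = 4095*(-1065/2656931) = -4361175/2656931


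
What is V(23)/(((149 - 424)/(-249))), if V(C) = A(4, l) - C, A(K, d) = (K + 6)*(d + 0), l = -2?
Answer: -10707/275 ≈ -38.935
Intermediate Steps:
A(K, d) = d*(6 + K) (A(K, d) = (6 + K)*d = d*(6 + K))
V(C) = -20 - C (V(C) = -2*(6 + 4) - C = -2*10 - C = -20 - C)
V(23)/(((149 - 424)/(-249))) = (-20 - 1*23)/(((149 - 424)/(-249))) = (-20 - 23)/((-275*(-1/249))) = -43/275/249 = -43*249/275 = -10707/275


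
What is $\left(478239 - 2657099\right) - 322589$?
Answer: $-2501449$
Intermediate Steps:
$\left(478239 - 2657099\right) - 322589 = -2178860 - 322589 = -2501449$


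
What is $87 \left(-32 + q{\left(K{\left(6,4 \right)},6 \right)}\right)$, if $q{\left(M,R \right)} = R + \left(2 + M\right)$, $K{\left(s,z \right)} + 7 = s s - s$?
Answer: $-87$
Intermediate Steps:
$K{\left(s,z \right)} = -7 + s^{2} - s$ ($K{\left(s,z \right)} = -7 - \left(s - s s\right) = -7 + \left(s^{2} - s\right) = -7 + s^{2} - s$)
$q{\left(M,R \right)} = 2 + M + R$
$87 \left(-32 + q{\left(K{\left(6,4 \right)},6 \right)}\right) = 87 \left(-32 + \left(2 - \left(13 - 36\right) + 6\right)\right) = 87 \left(-32 + \left(2 - -23 + 6\right)\right) = 87 \left(-32 + \left(2 + 23 + 6\right)\right) = 87 \left(-32 + 31\right) = 87 \left(-1\right) = -87$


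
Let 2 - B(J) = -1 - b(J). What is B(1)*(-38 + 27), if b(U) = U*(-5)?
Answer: 22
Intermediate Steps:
b(U) = -5*U
B(J) = 3 - 5*J (B(J) = 2 - (-1 - (-5)*J) = 2 - (-1 + 5*J) = 2 + (1 - 5*J) = 3 - 5*J)
B(1)*(-38 + 27) = (3 - 5*1)*(-38 + 27) = (3 - 5)*(-11) = -2*(-11) = 22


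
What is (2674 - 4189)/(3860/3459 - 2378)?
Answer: 5240385/8221642 ≈ 0.63739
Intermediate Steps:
(2674 - 4189)/(3860/3459 - 2378) = -1515/(3860*(1/3459) - 2378) = -1515/(3860/3459 - 2378) = -1515/(-8221642/3459) = -1515*(-3459/8221642) = 5240385/8221642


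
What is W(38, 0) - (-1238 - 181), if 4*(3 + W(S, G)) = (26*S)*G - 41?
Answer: 5623/4 ≈ 1405.8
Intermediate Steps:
W(S, G) = -53/4 + 13*G*S/2 (W(S, G) = -3 + ((26*S)*G - 41)/4 = -3 + (26*G*S - 41)/4 = -3 + (-41 + 26*G*S)/4 = -3 + (-41/4 + 13*G*S/2) = -53/4 + 13*G*S/2)
W(38, 0) - (-1238 - 181) = (-53/4 + (13/2)*0*38) - (-1238 - 181) = (-53/4 + 0) - 1*(-1419) = -53/4 + 1419 = 5623/4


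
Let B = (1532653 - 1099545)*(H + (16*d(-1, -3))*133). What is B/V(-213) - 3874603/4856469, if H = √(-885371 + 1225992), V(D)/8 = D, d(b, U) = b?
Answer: 186499025944331/344809299 - 108277*√340621/426 ≈ 3.9253e+5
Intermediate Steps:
V(D) = 8*D
H = √340621 ≈ 583.63
B = -921653824 + 433108*√340621 (B = (1532653 - 1099545)*(√340621 + (16*(-1))*133) = 433108*(√340621 - 16*133) = 433108*(√340621 - 2128) = 433108*(-2128 + √340621) = -921653824 + 433108*√340621 ≈ -6.6888e+8)
B/V(-213) - 3874603/4856469 = (-921653824 + 433108*√340621)/((8*(-213))) - 3874603/4856469 = (-921653824 + 433108*√340621)/(-1704) - 3874603*1/4856469 = (-921653824 + 433108*√340621)*(-1/1704) - 3874603/4856469 = (115206728/213 - 108277*√340621/426) - 3874603/4856469 = 186499025944331/344809299 - 108277*√340621/426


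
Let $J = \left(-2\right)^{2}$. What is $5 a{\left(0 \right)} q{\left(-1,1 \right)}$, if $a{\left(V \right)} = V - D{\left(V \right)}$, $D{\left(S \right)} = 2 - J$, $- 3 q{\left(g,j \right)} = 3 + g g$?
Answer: $- \frac{40}{3} \approx -13.333$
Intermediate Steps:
$J = 4$
$q{\left(g,j \right)} = -1 - \frac{g^{2}}{3}$ ($q{\left(g,j \right)} = - \frac{3 + g g}{3} = - \frac{3 + g^{2}}{3} = -1 - \frac{g^{2}}{3}$)
$D{\left(S \right)} = -2$ ($D{\left(S \right)} = 2 - 4 = -2$)
$a{\left(V \right)} = 2 + V$ ($a{\left(V \right)} = V - -2 = V + 2 = 2 + V$)
$5 a{\left(0 \right)} q{\left(-1,1 \right)} = 5 \left(2 + 0\right) \left(-1 - \frac{\left(-1\right)^{2}}{3}\right) = 5 \cdot 2 \left(-1 - \frac{1}{3}\right) = 5 \cdot 2 \left(- \frac{4}{3}\right) = 5 \left(- \frac{8}{3}\right) = - \frac{40}{3}$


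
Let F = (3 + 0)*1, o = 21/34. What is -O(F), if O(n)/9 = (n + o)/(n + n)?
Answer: -369/68 ≈ -5.4265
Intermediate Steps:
o = 21/34 (o = 21*(1/34) = 21/34 ≈ 0.61765)
F = 3 (F = 3*1 = 3)
O(n) = 9*(21/34 + n)/(2*n) (O(n) = 9*((n + 21/34)/(n + n)) = 9*((21/34 + n)/((2*n))) = 9*((21/34 + n)*(1/(2*n))) = 9*((21/34 + n)/(2*n)) = 9*(21/34 + n)/(2*n))
-O(F) = -9*(21 + 34*3)/(68*3) = -9*(21 + 102)/(68*3) = -9*123/(68*3) = -1*369/68 = -369/68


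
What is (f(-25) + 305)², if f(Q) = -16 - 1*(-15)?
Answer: 92416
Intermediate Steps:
f(Q) = -1 (f(Q) = -16 + 15 = -1)
(f(-25) + 305)² = (-1 + 305)² = 304² = 92416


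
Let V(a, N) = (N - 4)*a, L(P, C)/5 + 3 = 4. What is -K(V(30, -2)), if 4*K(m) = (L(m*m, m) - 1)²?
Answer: -4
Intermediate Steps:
L(P, C) = 5 (L(P, C) = -15 + 5*4 = -15 + 20 = 5)
V(a, N) = a*(-4 + N) (V(a, N) = (-4 + N)*a = a*(-4 + N))
K(m) = 4 (K(m) = (5 - 1)²/4 = (¼)*4² = (¼)*16 = 4)
-K(V(30, -2)) = -1*4 = -4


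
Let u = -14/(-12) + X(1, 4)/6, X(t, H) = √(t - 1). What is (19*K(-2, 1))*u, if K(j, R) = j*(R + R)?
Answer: -266/3 ≈ -88.667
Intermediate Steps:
X(t, H) = √(-1 + t)
u = 7/6 (u = -14/(-12) + √(-1 + 1)/6 = -14*(-1/12) + √0*(⅙) = 7/6 + 0*(⅙) = 7/6 + 0 = 7/6 ≈ 1.1667)
K(j, R) = 2*R*j (K(j, R) = j*(2*R) = 2*R*j)
(19*K(-2, 1))*u = (19*(2*1*(-2)))*(7/6) = (19*(-4))*(7/6) = -76*7/6 = -266/3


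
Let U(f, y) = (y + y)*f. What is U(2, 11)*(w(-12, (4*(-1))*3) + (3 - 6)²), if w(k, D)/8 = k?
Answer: -3828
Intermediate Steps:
w(k, D) = 8*k
U(f, y) = 2*f*y (U(f, y) = (2*y)*f = 2*f*y)
U(2, 11)*(w(-12, (4*(-1))*3) + (3 - 6)²) = (2*2*11)*(8*(-12) + (3 - 6)²) = 44*(-96 + (-3)²) = 44*(-96 + 9) = 44*(-87) = -3828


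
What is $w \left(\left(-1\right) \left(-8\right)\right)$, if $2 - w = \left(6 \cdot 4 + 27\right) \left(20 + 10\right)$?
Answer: $-12224$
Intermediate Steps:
$w = -1528$ ($w = 2 - \left(6 \cdot 4 + 27\right) \left(20 + 10\right) = 2 - \left(24 + 27\right) 30 = 2 - 51 \cdot 30 = 2 - 1530 = -1528$)
$w \left(\left(-1\right) \left(-8\right)\right) = - 1528 \left(\left(-1\right) \left(-8\right)\right) = \left(-1528\right) 8 = -12224$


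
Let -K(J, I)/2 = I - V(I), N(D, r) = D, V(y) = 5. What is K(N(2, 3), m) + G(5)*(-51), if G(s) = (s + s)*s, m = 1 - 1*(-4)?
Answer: -2550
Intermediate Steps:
m = 5 (m = 1 + 4 = 5)
K(J, I) = 10 - 2*I (K(J, I) = -2*(I - 1*5) = -2*(I - 5) = -2*(-5 + I) = 10 - 2*I)
G(s) = 2*s**2 (G(s) = (2*s)*s = 2*s**2)
K(N(2, 3), m) + G(5)*(-51) = (10 - 2*5) + (2*5**2)*(-51) = (10 - 10) + (2*25)*(-51) = 0 + 50*(-51) = 0 - 2550 = -2550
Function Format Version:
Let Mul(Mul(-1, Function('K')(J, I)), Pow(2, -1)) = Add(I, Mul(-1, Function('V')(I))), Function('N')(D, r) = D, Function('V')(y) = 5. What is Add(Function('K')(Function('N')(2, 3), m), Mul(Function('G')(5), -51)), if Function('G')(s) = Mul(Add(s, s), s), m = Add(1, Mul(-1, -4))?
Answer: -2550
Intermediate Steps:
m = 5 (m = Add(1, 4) = 5)
Function('K')(J, I) = Add(10, Mul(-2, I)) (Function('K')(J, I) = Mul(-2, Add(I, Mul(-1, 5))) = Mul(-2, Add(I, -5)) = Mul(-2, Add(-5, I)) = Add(10, Mul(-2, I)))
Function('G')(s) = Mul(2, Pow(s, 2)) (Function('G')(s) = Mul(Mul(2, s), s) = Mul(2, Pow(s, 2)))
Add(Function('K')(Function('N')(2, 3), m), Mul(Function('G')(5), -51)) = Add(Add(10, Mul(-2, 5)), Mul(Mul(2, Pow(5, 2)), -51)) = Add(Add(10, -10), Mul(Mul(2, 25), -51)) = Add(0, Mul(50, -51)) = Add(0, -2550) = -2550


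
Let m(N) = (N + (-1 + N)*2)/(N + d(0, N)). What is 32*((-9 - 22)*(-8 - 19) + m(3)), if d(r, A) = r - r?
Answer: 80576/3 ≈ 26859.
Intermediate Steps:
d(r, A) = 0
m(N) = (-2 + 3*N)/N (m(N) = (N + (-1 + N)*2)/(N + 0) = (N + (-2 + 2*N))/N = (-2 + 3*N)/N)
32*((-9 - 22)*(-8 - 19) + m(3)) = 32*((-9 - 22)*(-8 - 19) + (3 - 2/3)) = 32*(-31*(-27) + (3 - 2*1/3)) = 32*(837 + (3 - 2/3)) = 32*(837 + 7/3) = 32*(2518/3) = 80576/3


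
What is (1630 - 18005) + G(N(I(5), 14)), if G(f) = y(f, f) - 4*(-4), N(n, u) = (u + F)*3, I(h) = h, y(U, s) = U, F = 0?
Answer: -16317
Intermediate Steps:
N(n, u) = 3*u (N(n, u) = (u + 0)*3 = u*3 = 3*u)
G(f) = 16 + f (G(f) = f - 4*(-4) = f + 16 = 16 + f)
(1630 - 18005) + G(N(I(5), 14)) = (1630 - 18005) + (16 + 3*14) = -16375 + (16 + 42) = -16375 + 58 = -16317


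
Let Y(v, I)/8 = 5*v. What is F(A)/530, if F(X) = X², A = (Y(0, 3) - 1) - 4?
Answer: 5/106 ≈ 0.047170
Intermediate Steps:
Y(v, I) = 40*v (Y(v, I) = 8*(5*v) = 40*v)
A = -5 (A = (40*0 - 1) - 4 = (0 - 1) - 4 = -1 - 4 = -5)
F(A)/530 = (-5)²/530 = 25*(1/530) = 5/106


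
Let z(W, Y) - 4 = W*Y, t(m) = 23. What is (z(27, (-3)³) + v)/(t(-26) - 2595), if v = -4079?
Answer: 1201/643 ≈ 1.8678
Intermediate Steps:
z(W, Y) = 4 + W*Y
(z(27, (-3)³) + v)/(t(-26) - 2595) = ((4 + 27*(-3)³) - 4079)/(23 - 2595) = ((4 + 27*(-27)) - 4079)/(-2572) = ((4 - 729) - 4079)*(-1/2572) = (-725 - 4079)*(-1/2572) = -4804*(-1/2572) = 1201/643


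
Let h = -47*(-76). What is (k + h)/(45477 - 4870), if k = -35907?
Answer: -32335/40607 ≈ -0.79629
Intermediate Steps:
h = 3572
(k + h)/(45477 - 4870) = (-35907 + 3572)/(45477 - 4870) = -32335/40607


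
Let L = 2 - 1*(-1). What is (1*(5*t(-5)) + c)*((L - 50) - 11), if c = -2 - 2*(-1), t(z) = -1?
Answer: 290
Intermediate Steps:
L = 3 (L = 2 + 1 = 3)
c = 0 (c = -2 + 2 = 0)
(1*(5*t(-5)) + c)*((L - 50) - 11) = (1*(5*(-1)) + 0)*((3 - 50) - 11) = (1*(-5) + 0)*(-47 - 11) = (-5 + 0)*(-58) = -5*(-58) = 290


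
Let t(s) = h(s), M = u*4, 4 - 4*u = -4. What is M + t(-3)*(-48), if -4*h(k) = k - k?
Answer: 8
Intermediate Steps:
u = 2 (u = 1 - ¼*(-4) = 1 + 1 = 2)
M = 8 (M = 2*4 = 8)
h(k) = 0 (h(k) = -(k - k)/4 = -¼*0 = 0)
t(s) = 0
M + t(-3)*(-48) = 8 + 0*(-48) = 8 + 0 = 8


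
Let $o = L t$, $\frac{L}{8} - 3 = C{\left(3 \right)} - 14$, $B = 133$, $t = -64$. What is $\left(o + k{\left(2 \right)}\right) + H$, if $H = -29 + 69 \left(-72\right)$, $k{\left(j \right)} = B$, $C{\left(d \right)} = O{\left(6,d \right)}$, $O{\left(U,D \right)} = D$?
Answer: $-768$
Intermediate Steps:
$C{\left(d \right)} = d$
$k{\left(j \right)} = 133$
$L = -64$ ($L = 24 + 8 \left(3 - 14\right) = 24 + 8 \left(-11\right) = 24 - 88 = -64$)
$H = -4997$ ($H = -29 - 4968 = -4997$)
$o = 4096$ ($o = \left(-64\right) \left(-64\right) = 4096$)
$\left(o + k{\left(2 \right)}\right) + H = \left(4096 + 133\right) - 4997 = 4229 - 4997 = -768$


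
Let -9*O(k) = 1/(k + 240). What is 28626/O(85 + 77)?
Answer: -103568868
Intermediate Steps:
O(k) = -1/(9*(240 + k)) (O(k) = -1/(9*(k + 240)) = -1/(9*(240 + k)))
28626/O(85 + 77) = 28626/((-1/(2160 + 9*(85 + 77)))) = 28626/((-1/(2160 + 9*162))) = 28626/((-1/(2160 + 1458))) = 28626/((-1/3618)) = 28626/((-1*1/3618)) = 28626/(-1/3618) = 28626*(-3618) = -103568868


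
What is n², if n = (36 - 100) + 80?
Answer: 256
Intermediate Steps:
n = 16 (n = -64 + 80 = 16)
n² = 16² = 256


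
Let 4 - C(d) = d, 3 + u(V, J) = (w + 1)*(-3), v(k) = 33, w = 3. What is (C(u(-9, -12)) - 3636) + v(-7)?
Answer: -3584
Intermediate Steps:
u(V, J) = -15 (u(V, J) = -3 + (3 + 1)*(-3) = -3 + 4*(-3) = -3 - 12 = -15)
C(d) = 4 - d
(C(u(-9, -12)) - 3636) + v(-7) = ((4 - 1*(-15)) - 3636) + 33 = ((4 + 15) - 3636) + 33 = (19 - 3636) + 33 = -3617 + 33 = -3584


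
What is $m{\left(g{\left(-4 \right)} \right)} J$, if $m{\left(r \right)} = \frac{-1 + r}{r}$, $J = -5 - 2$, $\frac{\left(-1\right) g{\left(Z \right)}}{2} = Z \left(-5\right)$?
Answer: $- \frac{287}{40} \approx -7.175$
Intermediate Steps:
$g{\left(Z \right)} = 10 Z$ ($g{\left(Z \right)} = - 2 Z \left(-5\right) = - 2 \left(- 5 Z\right) = 10 Z$)
$J = -7$ ($J = -5 - 2 = -7$)
$m{\left(r \right)} = \frac{-1 + r}{r}$
$m{\left(g{\left(-4 \right)} \right)} J = \frac{-1 + 10 \left(-4\right)}{10 \left(-4\right)} \left(-7\right) = \frac{-1 - 40}{-40} \left(-7\right) = \left(- \frac{1}{40}\right) \left(-41\right) \left(-7\right) = \frac{41}{40} \left(-7\right) = - \frac{287}{40}$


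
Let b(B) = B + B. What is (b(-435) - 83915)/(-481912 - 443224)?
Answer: 84785/925136 ≈ 0.091646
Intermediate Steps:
b(B) = 2*B
(b(-435) - 83915)/(-481912 - 443224) = (2*(-435) - 83915)/(-481912 - 443224) = (-870 - 83915)/(-925136) = -84785*(-1/925136) = 84785/925136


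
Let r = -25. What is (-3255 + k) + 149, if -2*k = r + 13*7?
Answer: -3139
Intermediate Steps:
k = -33 (k = -(-25 + 13*7)/2 = -(-25 + 91)/2 = -½*66 = -33)
(-3255 + k) + 149 = (-3255 - 33) + 149 = -3288 + 149 = -3139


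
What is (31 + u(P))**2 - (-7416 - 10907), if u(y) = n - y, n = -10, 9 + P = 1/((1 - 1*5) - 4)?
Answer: 1230753/64 ≈ 19231.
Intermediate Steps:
P = -73/8 (P = -9 + 1/((1 - 1*5) - 4) = -9 + 1/((1 - 5) - 4) = -9 + 1/(-4 - 4) = -9 + 1/(-8) = -9 - 1/8 = -73/8 ≈ -9.1250)
u(y) = -10 - y
(31 + u(P))**2 - (-7416 - 10907) = (31 + (-10 - 1*(-73/8)))**2 - (-7416 - 10907) = (31 + (-10 + 73/8))**2 - 1*(-18323) = (31 - 7/8)**2 + 18323 = (241/8)**2 + 18323 = 58081/64 + 18323 = 1230753/64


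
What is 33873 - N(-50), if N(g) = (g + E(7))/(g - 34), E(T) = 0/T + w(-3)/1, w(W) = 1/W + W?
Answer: 2133959/63 ≈ 33872.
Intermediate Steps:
w(W) = W + 1/W
E(T) = -10/3 (E(T) = 0/T + (-3 + 1/(-3))/1 = 0 + (-3 - 1/3)*1 = 0 - 10/3*1 = 0 - 10/3 = -10/3)
N(g) = (-10/3 + g)/(-34 + g) (N(g) = (g - 10/3)/(g - 34) = (-10/3 + g)/(-34 + g))
33873 - N(-50) = 33873 - (-10/3 - 50)/(-34 - 50) = 33873 - (-160)/((-84)*3) = 33873 - (-1)*(-160)/(84*3) = 33873 - 1*40/63 = 33873 - 40/63 = 2133959/63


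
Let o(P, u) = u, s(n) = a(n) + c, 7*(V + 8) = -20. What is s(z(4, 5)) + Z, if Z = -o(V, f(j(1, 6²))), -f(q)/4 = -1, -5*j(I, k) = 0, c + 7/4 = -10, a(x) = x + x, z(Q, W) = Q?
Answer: -31/4 ≈ -7.7500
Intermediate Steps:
a(x) = 2*x
c = -47/4 (c = -7/4 - 10 = -47/4 ≈ -11.750)
j(I, k) = 0 (j(I, k) = -⅕*0 = 0)
V = -76/7 (V = -8 + (⅐)*(-20) = -8 - 20/7 = -76/7 ≈ -10.857)
f(q) = 4 (f(q) = -4*(-1) = 4)
s(n) = -47/4 + 2*n (s(n) = 2*n - 47/4 = -47/4 + 2*n)
Z = -4 (Z = -1*4 = -4)
s(z(4, 5)) + Z = (-47/4 + 2*4) - 4 = (-47/4 + 8) - 4 = -15/4 - 4 = -31/4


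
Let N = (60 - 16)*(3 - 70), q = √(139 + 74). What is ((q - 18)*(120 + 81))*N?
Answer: 10665864 - 592548*√213 ≈ 2.0179e+6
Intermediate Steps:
q = √213 ≈ 14.595
N = -2948 (N = 44*(-67) = -2948)
((q - 18)*(120 + 81))*N = ((√213 - 18)*(120 + 81))*(-2948) = ((-18 + √213)*201)*(-2948) = (-3618 + 201*√213)*(-2948) = 10665864 - 592548*√213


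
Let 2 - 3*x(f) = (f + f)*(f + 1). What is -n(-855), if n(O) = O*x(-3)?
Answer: -2850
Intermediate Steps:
x(f) = 2/3 - 2*f*(1 + f)/3 (x(f) = 2/3 - (f + f)*(f + 1)/3 = 2/3 - 2*f*(1 + f)/3)
n(O) = -10*O/3 (n(O) = O*(2/3 - 2/3*(-3) - 2/3*(-3)**2) = O*(2/3 + 2 - 2/3*9) = O*(2/3 + 2 - 6) = O*(-10/3) = -10*O/3)
-n(-855) = -(-10)*(-855)/3 = -1*2850 = -2850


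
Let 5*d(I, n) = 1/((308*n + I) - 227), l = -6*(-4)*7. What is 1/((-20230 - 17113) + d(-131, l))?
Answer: -256930/9594536989 ≈ -2.6779e-5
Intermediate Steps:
l = 168 (l = 24*7 = 168)
d(I, n) = 1/(5*(-227 + I + 308*n)) (d(I, n) = 1/(5*((308*n + I) - 227)) = 1/(5*((I + 308*n) - 227)) = 1/(5*(-227 + I + 308*n)))
1/((-20230 - 17113) + d(-131, l)) = 1/((-20230 - 17113) + 1/(5*(-227 - 131 + 308*168))) = 1/(-37343 + 1/(5*(-227 - 131 + 51744))) = 1/(-37343 + (⅕)/51386) = 1/(-37343 + (⅕)*(1/51386)) = 1/(-37343 + 1/256930) = 1/(-9594536989/256930) = -256930/9594536989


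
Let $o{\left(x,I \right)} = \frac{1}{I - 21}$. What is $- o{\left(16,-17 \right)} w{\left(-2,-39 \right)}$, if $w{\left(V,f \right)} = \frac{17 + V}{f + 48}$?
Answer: $\frac{5}{114} \approx 0.04386$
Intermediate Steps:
$o{\left(x,I \right)} = \frac{1}{-21 + I}$
$w{\left(V,f \right)} = \frac{17 + V}{48 + f}$
$- o{\left(16,-17 \right)} w{\left(-2,-39 \right)} = - \frac{1}{-21 - 17} \frac{17 - 2}{48 - 39} = - \frac{1}{-38} \cdot \frac{1}{9} \cdot 15 = \left(-1\right) \left(- \frac{1}{38}\right) \frac{1}{9} \cdot 15 = \frac{1}{38} \cdot \frac{5}{3} = \frac{5}{114}$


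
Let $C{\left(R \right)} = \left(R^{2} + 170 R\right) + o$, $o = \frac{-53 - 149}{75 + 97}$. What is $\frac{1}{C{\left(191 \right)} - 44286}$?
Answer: $\frac{86}{2121089} \approx 4.0545 \cdot 10^{-5}$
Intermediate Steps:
$o = - \frac{101}{86}$ ($o = - \frac{202}{172} = \left(-202\right) \frac{1}{172} = - \frac{101}{86} \approx -1.1744$)
$C{\left(R \right)} = - \frac{101}{86} + R^{2} + 170 R$ ($C{\left(R \right)} = \left(R^{2} + 170 R\right) - \frac{101}{86} = - \frac{101}{86} + R^{2} + 170 R$)
$\frac{1}{C{\left(191 \right)} - 44286} = \frac{1}{\left(- \frac{101}{86} + 191^{2} + 170 \cdot 191\right) - 44286} = \frac{1}{\left(- \frac{101}{86} + 36481 + 32470\right) - 44286} = \frac{1}{\frac{5929685}{86} - 44286} = \frac{1}{\frac{2121089}{86}} = \frac{86}{2121089}$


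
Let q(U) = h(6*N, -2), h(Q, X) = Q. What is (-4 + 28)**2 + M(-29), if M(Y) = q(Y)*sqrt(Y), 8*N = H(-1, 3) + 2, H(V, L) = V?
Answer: 576 + 3*I*sqrt(29)/4 ≈ 576.0 + 4.0389*I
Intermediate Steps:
N = 1/8 (N = (-1 + 2)/8 = (1/8)*1 = 1/8 ≈ 0.12500)
q(U) = 3/4 (q(U) = 6*(1/8) = 3/4)
M(Y) = 3*sqrt(Y)/4
(-4 + 28)**2 + M(-29) = (-4 + 28)**2 + 3*sqrt(-29)/4 = 24**2 + 3*(I*sqrt(29))/4 = 576 + 3*I*sqrt(29)/4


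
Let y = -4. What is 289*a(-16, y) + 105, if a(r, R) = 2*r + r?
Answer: -13767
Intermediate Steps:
a(r, R) = 3*r
289*a(-16, y) + 105 = 289*(3*(-16)) + 105 = 289*(-48) + 105 = -13872 + 105 = -13767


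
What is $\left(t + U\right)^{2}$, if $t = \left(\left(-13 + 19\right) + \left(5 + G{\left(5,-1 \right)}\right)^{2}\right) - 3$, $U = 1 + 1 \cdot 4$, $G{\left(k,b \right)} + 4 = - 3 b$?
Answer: $576$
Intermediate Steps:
$G{\left(k,b \right)} = -4 - 3 b$
$U = 5$ ($U = 1 + 4 = 5$)
$t = 19$ ($t = \left(\left(-13 + 19\right) + \left(5 - 1\right)^{2}\right) - 3 = \left(6 + \left(5 + \left(-4 + 3\right)\right)^{2}\right) - 3 = \left(6 + \left(5 - 1\right)^{2}\right) - 3 = \left(6 + 4^{2}\right) - 3 = \left(6 + 16\right) - 3 = 22 - 3 = 19$)
$\left(t + U\right)^{2} = \left(19 + 5\right)^{2} = 24^{2} = 576$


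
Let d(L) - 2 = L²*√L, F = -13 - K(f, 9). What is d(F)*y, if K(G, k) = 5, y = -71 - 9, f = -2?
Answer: -160 - 77760*I*√2 ≈ -160.0 - 1.0997e+5*I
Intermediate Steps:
y = -80
F = -18 (F = -13 - 1*5 = -13 - 5 = -18)
d(L) = 2 + L^(5/2) (d(L) = 2 + L²*√L = 2 + L^(5/2))
d(F)*y = (2 + (-18)^(5/2))*(-80) = (2 + 972*I*√2)*(-80) = -160 - 77760*I*√2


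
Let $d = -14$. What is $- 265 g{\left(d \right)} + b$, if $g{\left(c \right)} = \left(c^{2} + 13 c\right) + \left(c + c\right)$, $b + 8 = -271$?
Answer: $3431$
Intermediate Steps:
$b = -279$ ($b = -8 - 271 = -279$)
$g{\left(c \right)} = c^{2} + 15 c$ ($g{\left(c \right)} = \left(c^{2} + 13 c\right) + 2 c = c^{2} + 15 c$)
$- 265 g{\left(d \right)} + b = - 265 \left(- 14 \left(15 - 14\right)\right) - 279 = - 265 \left(\left(-14\right) 1\right) - 279 = \left(-265\right) \left(-14\right) - 279 = 3710 - 279 = 3431$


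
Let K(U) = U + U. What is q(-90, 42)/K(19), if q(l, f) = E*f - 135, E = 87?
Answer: 3519/38 ≈ 92.605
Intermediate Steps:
K(U) = 2*U
q(l, f) = -135 + 87*f (q(l, f) = 87*f - 135 = -135 + 87*f)
q(-90, 42)/K(19) = (-135 + 87*42)/((2*19)) = (-135 + 3654)/38 = 3519*(1/38) = 3519/38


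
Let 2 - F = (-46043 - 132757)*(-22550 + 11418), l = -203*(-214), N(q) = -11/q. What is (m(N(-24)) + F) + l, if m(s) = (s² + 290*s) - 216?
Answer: -1146446345591/576 ≈ -1.9904e+9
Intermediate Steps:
l = 43442
m(s) = -216 + s² + 290*s
F = -1990401598 (F = 2 - (-46043 - 132757)*(-22550 + 11418) = 2 - (-178800)*(-11132) = 2 - 1*1990401600 = 2 - 1990401600 = -1990401598)
(m(N(-24)) + F) + l = ((-216 + (-11/(-24))² + 290*(-11/(-24))) - 1990401598) + 43442 = ((-216 + (-11*(-1/24))² + 290*(-11*(-1/24))) - 1990401598) + 43442 = ((-216 + (11/24)² + 290*(11/24)) - 1990401598) + 43442 = ((-216 + 121/576 + 1595/12) - 1990401598) + 43442 = (-47735/576 - 1990401598) + 43442 = -1146471368183/576 + 43442 = -1146446345591/576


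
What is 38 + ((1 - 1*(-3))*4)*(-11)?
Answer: -138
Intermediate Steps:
38 + ((1 - 1*(-3))*4)*(-11) = 38 + ((1 + 3)*4)*(-11) = 38 + (4*4)*(-11) = 38 + 16*(-11) = 38 - 176 = -138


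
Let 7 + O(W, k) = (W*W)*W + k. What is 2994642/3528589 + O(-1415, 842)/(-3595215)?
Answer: 2001555925371818/2537207220327 ≈ 788.88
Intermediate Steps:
O(W, k) = -7 + k + W³ (O(W, k) = -7 + ((W*W)*W + k) = -7 + (W²*W + k) = -7 + (W³ + k) = -7 + (k + W³) = -7 + k + W³)
2994642/3528589 + O(-1415, 842)/(-3595215) = 2994642/3528589 + (-7 + 842 + (-1415)³)/(-3595215) = 2994642*(1/3528589) + (-7 + 842 - 2833148375)*(-1/3595215) = 2994642/3528589 - 2833147540*(-1/3595215) = 2994642/3528589 + 566629508/719043 = 2001555925371818/2537207220327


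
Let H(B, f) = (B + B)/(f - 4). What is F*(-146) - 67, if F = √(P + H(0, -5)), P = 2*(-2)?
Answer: -67 - 292*I ≈ -67.0 - 292.0*I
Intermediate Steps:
P = -4
H(B, f) = 2*B/(-4 + f) (H(B, f) = (2*B)/(-4 + f) = 2*B/(-4 + f))
F = 2*I (F = √(-4 + 2*0/(-4 - 5)) = √(-4 + 2*0/(-9)) = √(-4 + 2*0*(-⅑)) = √(-4 + 0) = √(-4) = 2*I ≈ 2.0*I)
F*(-146) - 67 = (2*I)*(-146) - 67 = -292*I - 67 = -67 - 292*I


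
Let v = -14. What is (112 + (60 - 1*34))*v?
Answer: -1932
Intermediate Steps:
(112 + (60 - 1*34))*v = (112 + (60 - 1*34))*(-14) = (112 + (60 - 34))*(-14) = (112 + 26)*(-14) = 138*(-14) = -1932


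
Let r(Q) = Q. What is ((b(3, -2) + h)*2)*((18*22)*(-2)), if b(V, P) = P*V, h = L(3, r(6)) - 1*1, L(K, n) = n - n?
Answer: 11088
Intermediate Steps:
L(K, n) = 0
h = -1 (h = 0 - 1*1 = 0 - 1 = -1)
((b(3, -2) + h)*2)*((18*22)*(-2)) = ((-2*3 - 1)*2)*((18*22)*(-2)) = ((-6 - 1)*2)*(396*(-2)) = -7*2*(-792) = -14*(-792) = 11088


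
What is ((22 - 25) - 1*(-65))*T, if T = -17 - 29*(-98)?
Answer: 175150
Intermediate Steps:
T = 2825 (T = -17 + 2842 = 2825)
((22 - 25) - 1*(-65))*T = ((22 - 25) - 1*(-65))*2825 = (-3 + 65)*2825 = 62*2825 = 175150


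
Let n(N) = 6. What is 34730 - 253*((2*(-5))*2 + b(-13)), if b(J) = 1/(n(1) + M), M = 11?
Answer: 676177/17 ≈ 39775.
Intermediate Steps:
b(J) = 1/17 (b(J) = 1/(6 + 11) = 1/17)
34730 - 253*((2*(-5))*2 + b(-13)) = 34730 - 253*((2*(-5))*2 + 1/17) = 34730 - 253*(-10*2 + 1/17) = 34730 - 253*(-20 + 1/17) = 34730 - 253*(-339/17) = 34730 + 85767/17 = 676177/17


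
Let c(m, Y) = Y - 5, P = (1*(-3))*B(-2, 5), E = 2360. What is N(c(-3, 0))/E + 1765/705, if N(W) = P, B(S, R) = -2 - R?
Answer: 836041/332760 ≈ 2.5124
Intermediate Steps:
P = 21 (P = (1*(-3))*(-2 - 1*5) = -3*(-2 - 5) = -3*(-7) = 21)
c(m, Y) = -5 + Y
N(W) = 21
N(c(-3, 0))/E + 1765/705 = 21/2360 + 1765/705 = 21*(1/2360) + 1765*(1/705) = 21/2360 + 353/141 = 836041/332760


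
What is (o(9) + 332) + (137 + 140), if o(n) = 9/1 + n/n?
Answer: 619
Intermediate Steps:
o(n) = 10 (o(n) = 9*1 + 1 = 9 + 1 = 10)
(o(9) + 332) + (137 + 140) = (10 + 332) + (137 + 140) = 342 + 277 = 619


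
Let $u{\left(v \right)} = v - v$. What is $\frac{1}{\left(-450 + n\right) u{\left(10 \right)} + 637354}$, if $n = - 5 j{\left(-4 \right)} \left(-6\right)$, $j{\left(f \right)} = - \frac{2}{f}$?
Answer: $\frac{1}{637354} \approx 1.569 \cdot 10^{-6}$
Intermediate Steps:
$u{\left(v \right)} = 0$
$n = 15$ ($n = - 5 \left(- \frac{2}{-4}\right) \left(-6\right) = - 5 \left(\left(-2\right) \left(- \frac{1}{4}\right)\right) \left(-6\right) = \left(-5\right) \frac{1}{2} \left(-6\right) = \left(- \frac{5}{2}\right) \left(-6\right) = 15$)
$\frac{1}{\left(-450 + n\right) u{\left(10 \right)} + 637354} = \frac{1}{\left(-450 + 15\right) 0 + 637354} = \frac{1}{\left(-435\right) 0 + 637354} = \frac{1}{0 + 637354} = \frac{1}{637354}$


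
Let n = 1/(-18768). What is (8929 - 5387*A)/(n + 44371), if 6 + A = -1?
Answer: 875301984/832754927 ≈ 1.0511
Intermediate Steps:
n = -1/18768 ≈ -5.3282e-5
A = -7 (A = -6 - 1 = -7)
(8929 - 5387*A)/(n + 44371) = (8929 - 5387*(-7))/(-1/18768 + 44371) = (8929 + 37709)/(832754927/18768) = 46638*(18768/832754927) = 875301984/832754927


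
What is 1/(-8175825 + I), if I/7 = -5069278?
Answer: -1/43660771 ≈ -2.2904e-8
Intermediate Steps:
I = -35484946 (I = 7*(-5069278) = -35484946)
1/(-8175825 + I) = 1/(-8175825 - 35484946) = 1/(-43660771) = -1/43660771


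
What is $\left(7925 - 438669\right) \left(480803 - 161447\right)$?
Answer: $-137560680864$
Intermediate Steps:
$\left(7925 - 438669\right) \left(480803 - 161447\right) = \left(-430744\right) 319356 = -137560680864$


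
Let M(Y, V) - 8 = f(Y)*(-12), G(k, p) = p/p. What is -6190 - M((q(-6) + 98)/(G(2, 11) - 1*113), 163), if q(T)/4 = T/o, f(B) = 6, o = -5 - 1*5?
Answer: -6126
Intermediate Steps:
G(k, p) = 1
o = -10 (o = -5 - 5 = -10)
q(T) = -2*T/5 (q(T) = 4*(T/(-10)) = 4*(T*(-⅒)) = 4*(-T/10) = -2*T/5)
M(Y, V) = -64 (M(Y, V) = 8 + 6*(-12) = 8 - 72 = -64)
-6190 - M((q(-6) + 98)/(G(2, 11) - 1*113), 163) = -6190 - 1*(-64) = -6190 + 64 = -6126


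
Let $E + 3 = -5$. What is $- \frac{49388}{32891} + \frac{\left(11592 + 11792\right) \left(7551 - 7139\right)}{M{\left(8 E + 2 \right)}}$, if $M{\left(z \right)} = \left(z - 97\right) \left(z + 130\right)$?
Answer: $- \frac{79353179596}{88904373} \approx -892.57$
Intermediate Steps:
$E = -8$ ($E = -3 - 5 = -8$)
$M{\left(z \right)} = \left(-97 + z\right) \left(130 + z\right)$
$- \frac{49388}{32891} + \frac{\left(11592 + 11792\right) \left(7551 - 7139\right)}{M{\left(8 E + 2 \right)}} = - \frac{49388}{32891} + \frac{\left(11592 + 11792\right) \left(7551 - 7139\right)}{-12610 + \left(8 \left(-8\right) + 2\right)^{2} + 33 \left(8 \left(-8\right) + 2\right)} = \left(-49388\right) \frac{1}{32891} + \frac{23384 \cdot 412}{-12610 + \left(-64 + 2\right)^{2} + 33 \left(-64 + 2\right)} = - \frac{49388}{32891} + \frac{9634208}{-12610 + \left(-62\right)^{2} + 33 \left(-62\right)} = - \frac{49388}{32891} + \frac{9634208}{-12610 + 3844 - 2046} = - \frac{49388}{32891} + \frac{9634208}{-10812} = - \frac{49388}{32891} + 9634208 \left(- \frac{1}{10812}\right) = - \frac{49388}{32891} - \frac{2408552}{2703} = - \frac{79353179596}{88904373}$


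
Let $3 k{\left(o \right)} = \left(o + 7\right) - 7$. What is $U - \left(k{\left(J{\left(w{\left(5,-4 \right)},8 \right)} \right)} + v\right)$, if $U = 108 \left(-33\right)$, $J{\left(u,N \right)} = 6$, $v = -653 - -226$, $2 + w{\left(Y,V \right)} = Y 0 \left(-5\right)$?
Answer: $-3139$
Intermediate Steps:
$w{\left(Y,V \right)} = -2$ ($w{\left(Y,V \right)} = -2 + Y 0 \left(-5\right) = -2 + 0 \left(-5\right) = -2 + 0 = -2$)
$v = -427$ ($v = -653 + 226 = -427$)
$k{\left(o \right)} = \frac{o}{3}$ ($k{\left(o \right)} = \frac{\left(o + 7\right) - 7}{3} = \frac{\left(7 + o\right) - 7}{3} = \frac{o}{3}$)
$U = -3564$
$U - \left(k{\left(J{\left(w{\left(5,-4 \right)},8 \right)} \right)} + v\right) = -3564 - \left(\frac{1}{3} \cdot 6 - 427\right) = -3564 - \left(2 - 427\right) = -3564 - -425 = -3564 + 425 = -3139$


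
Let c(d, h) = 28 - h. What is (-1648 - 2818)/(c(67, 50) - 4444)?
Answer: 1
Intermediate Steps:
(-1648 - 2818)/(c(67, 50) - 4444) = (-1648 - 2818)/((28 - 1*50) - 4444) = -4466/((28 - 50) - 4444) = -4466/(-22 - 4444) = -4466/(-4466) = -4466*(-1/4466) = 1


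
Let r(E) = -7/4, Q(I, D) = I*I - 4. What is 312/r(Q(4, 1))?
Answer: -1248/7 ≈ -178.29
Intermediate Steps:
Q(I, D) = -4 + I² (Q(I, D) = I² - 4 = -4 + I²)
r(E) = -7/4 (r(E) = -7*¼ = -7/4)
312/r(Q(4, 1)) = 312/(-7/4) = 312*(-4/7) = -1248/7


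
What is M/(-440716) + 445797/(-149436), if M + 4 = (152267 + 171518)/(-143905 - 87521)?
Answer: -1263001376857543/423373528357416 ≈ -2.9832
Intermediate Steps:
M = -1249489/231426 (M = -4 + (152267 + 171518)/(-143905 - 87521) = -4 + 323785/(-231426) = -4 + 323785*(-1/231426) = -4 - 323785/231426 = -1249489/231426 ≈ -5.3991)
M/(-440716) + 445797/(-149436) = -1249489/231426/(-440716) + 445797/(-149436) = -1249489/231426*(-1/440716) + 445797*(-1/149436) = 1249489/101993141016 - 49533/16604 = -1263001376857543/423373528357416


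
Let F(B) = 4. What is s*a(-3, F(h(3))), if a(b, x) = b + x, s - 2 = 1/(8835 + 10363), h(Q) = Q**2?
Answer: 38397/19198 ≈ 2.0001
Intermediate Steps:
s = 38397/19198 (s = 2 + 1/(8835 + 10363) = 2 + 1/19198 = 38397/19198 ≈ 2.0001)
s*a(-3, F(h(3))) = 38397*(-3 + 4)/19198 = (38397/19198)*1 = 38397/19198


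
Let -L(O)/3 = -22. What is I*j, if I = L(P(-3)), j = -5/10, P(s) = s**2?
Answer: -33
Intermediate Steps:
L(O) = 66 (L(O) = -3*(-22) = 66)
j = -1/2 (j = -5*1/10 = -1/2 ≈ -0.50000)
I = 66
I*j = 66*(-1/2) = -33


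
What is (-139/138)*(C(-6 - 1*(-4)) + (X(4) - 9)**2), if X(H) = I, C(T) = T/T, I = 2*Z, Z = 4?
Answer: -139/69 ≈ -2.0145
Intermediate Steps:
I = 8 (I = 2*4 = 8)
C(T) = 1
X(H) = 8
(-139/138)*(C(-6 - 1*(-4)) + (X(4) - 9)**2) = (-139/138)*(1 + (8 - 9)**2) = (-139*1/138)*(1 + (-1)**2) = -139*(1 + 1)/138 = -139/138*2 = -139/69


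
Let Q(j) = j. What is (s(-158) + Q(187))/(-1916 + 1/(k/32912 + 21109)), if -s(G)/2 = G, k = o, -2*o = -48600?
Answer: -87366536281/332791807904 ≈ -0.26253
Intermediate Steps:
o = 24300 (o = -½*(-48600) = 24300)
k = 24300
s(G) = -2*G
(s(-158) + Q(187))/(-1916 + 1/(k/32912 + 21109)) = (-2*(-158) + 187)/(-1916 + 1/(24300/32912 + 21109)) = (316 + 187)/(-1916 + 1/(24300*(1/32912) + 21109)) = 503/(-1916 + 1/(6075/8228 + 21109)) = 503/(-1916 + 1/(173690927/8228)) = 503/(-1916 + 8228/173690927) = 503/(-332791807904/173690927) = 503*(-173690927/332791807904) = -87366536281/332791807904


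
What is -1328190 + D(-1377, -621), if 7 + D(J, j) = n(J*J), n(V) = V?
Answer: 567932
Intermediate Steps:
D(J, j) = -7 + J² (D(J, j) = -7 + J*J = -7 + J²)
-1328190 + D(-1377, -621) = -1328190 + (-7 + (-1377)²) = -1328190 + (-7 + 1896129) = -1328190 + 1896122 = 567932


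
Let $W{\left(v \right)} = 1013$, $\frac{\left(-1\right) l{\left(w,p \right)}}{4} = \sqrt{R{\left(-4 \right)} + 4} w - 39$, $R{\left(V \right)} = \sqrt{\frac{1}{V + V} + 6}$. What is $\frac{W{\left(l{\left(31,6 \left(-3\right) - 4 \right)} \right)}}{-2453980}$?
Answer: $- \frac{1013}{2453980} \approx -0.0004128$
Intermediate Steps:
$R{\left(V \right)} = \sqrt{6 + \frac{1}{2 V}}$ ($R{\left(V \right)} = \sqrt{\frac{1}{2 V} + 6} = \sqrt{6 + \frac{1}{2 V}}$)
$l{\left(w,p \right)} = 156 - 4 w \sqrt{4 + \frac{\sqrt{94}}{4}}$ ($l{\left(w,p \right)} = - 4 \left(\sqrt{\frac{\sqrt{24 + \frac{2}{-4}}}{2} + 4} w - 39\right) = - 4 \left(\sqrt{\frac{\sqrt{24 + 2 \left(- \frac{1}{4}\right)}}{2} + 4} w - 39\right) = - 4 \left(\sqrt{\frac{\sqrt{24 - \frac{1}{2}}}{2} + 4} w - 39\right) = - 4 \left(\sqrt{\frac{\sqrt{\frac{47}{2}}}{2} + 4} w - 39\right) = - 4 \left(\sqrt{\frac{\frac{1}{2} \sqrt{94}}{2} + 4} w - 39\right) = - 4 \left(\sqrt{\frac{\sqrt{94}}{4} + 4} w - 39\right) = - 4 \left(\sqrt{4 + \frac{\sqrt{94}}{4}} w - 39\right) = - 4 \left(w \sqrt{4 + \frac{\sqrt{94}}{4}} - 39\right) = - 4 \left(-39 + w \sqrt{4 + \frac{\sqrt{94}}{4}}\right) = 156 - 4 w \sqrt{4 + \frac{\sqrt{94}}{4}}$)
$\frac{W{\left(l{\left(31,6 \left(-3\right) - 4 \right)} \right)}}{-2453980} = \frac{1013}{-2453980} = 1013 \left(- \frac{1}{2453980}\right) = - \frac{1013}{2453980}$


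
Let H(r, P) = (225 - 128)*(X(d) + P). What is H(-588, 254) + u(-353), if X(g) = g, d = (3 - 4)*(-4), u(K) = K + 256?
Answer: 24929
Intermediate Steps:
u(K) = 256 + K
d = 4 (d = -1*(-4) = 4)
H(r, P) = 388 + 97*P (H(r, P) = (225 - 128)*(4 + P) = 97*(4 + P) = 388 + 97*P)
H(-588, 254) + u(-353) = (388 + 97*254) + (256 - 353) = (388 + 24638) - 97 = 25026 - 97 = 24929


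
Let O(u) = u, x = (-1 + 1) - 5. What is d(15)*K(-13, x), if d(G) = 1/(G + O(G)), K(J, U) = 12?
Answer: ⅖ ≈ 0.40000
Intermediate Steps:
x = -5 (x = 0 - 5 = -5)
d(G) = 1/(2*G) (d(G) = 1/(G + G) = 1/(2*G))
d(15)*K(-13, x) = ((½)/15)*12 = ((½)*(1/15))*12 = (1/30)*12 = ⅖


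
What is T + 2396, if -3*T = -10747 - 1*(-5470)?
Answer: 4155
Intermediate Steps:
T = 1759 (T = -(-10747 - 1*(-5470))/3 = -(-10747 + 5470)/3 = -⅓*(-5277) = 1759)
T + 2396 = 1759 + 2396 = 4155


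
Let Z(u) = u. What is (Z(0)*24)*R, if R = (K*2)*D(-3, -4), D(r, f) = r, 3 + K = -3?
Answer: 0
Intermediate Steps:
K = -6 (K = -3 - 3 = -6)
R = 36 (R = -6*2*(-3) = -12*(-3) = 36)
(Z(0)*24)*R = (0*24)*36 = 0*36 = 0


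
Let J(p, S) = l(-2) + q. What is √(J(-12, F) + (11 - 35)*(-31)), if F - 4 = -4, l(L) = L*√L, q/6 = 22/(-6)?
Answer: √(722 - 2*I*√2) ≈ 26.87 - 0.05263*I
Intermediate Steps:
q = -22 (q = 6*(22/(-6)) = 6*(22*(-⅙)) = 6*(-11/3) = -22)
l(L) = L^(3/2)
F = 0 (F = 4 - 4 = 0)
J(p, S) = -22 - 2*I*√2 (J(p, S) = (-2)^(3/2) - 22 = -2*I*√2 - 22 = -22 - 2*I*√2)
√(J(-12, F) + (11 - 35)*(-31)) = √((-22 - 2*I*√2) + (11 - 35)*(-31)) = √((-22 - 2*I*√2) - 24*(-31)) = √((-22 - 2*I*√2) + 744) = √(722 - 2*I*√2)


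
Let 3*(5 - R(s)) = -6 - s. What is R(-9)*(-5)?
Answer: -20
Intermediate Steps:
R(s) = 7 + s/3 (R(s) = 5 - (-6 - s)/3 = 5 + (2 + s/3) = 7 + s/3)
R(-9)*(-5) = (7 + (⅓)*(-9))*(-5) = (7 - 3)*(-5) = 4*(-5) = -20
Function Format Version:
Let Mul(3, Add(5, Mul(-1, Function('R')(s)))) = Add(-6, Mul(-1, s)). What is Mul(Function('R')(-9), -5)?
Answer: -20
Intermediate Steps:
Function('R')(s) = Add(7, Mul(Rational(1, 3), s)) (Function('R')(s) = Add(5, Mul(Rational(-1, 3), Add(-6, Mul(-1, s)))) = Add(5, Add(2, Mul(Rational(1, 3), s))) = Add(7, Mul(Rational(1, 3), s)))
Mul(Function('R')(-9), -5) = Mul(Add(7, Mul(Rational(1, 3), -9)), -5) = Mul(Add(7, -3), -5) = Mul(4, -5) = -20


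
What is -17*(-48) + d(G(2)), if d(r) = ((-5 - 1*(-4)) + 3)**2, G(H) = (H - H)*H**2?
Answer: 820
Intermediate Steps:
G(H) = 0 (G(H) = 0*H**2 = 0)
d(r) = 4 (d(r) = ((-5 + 4) + 3)**2 = (-1 + 3)**2 = 2**2 = 4)
-17*(-48) + d(G(2)) = -17*(-48) + 4 = 816 + 4 = 820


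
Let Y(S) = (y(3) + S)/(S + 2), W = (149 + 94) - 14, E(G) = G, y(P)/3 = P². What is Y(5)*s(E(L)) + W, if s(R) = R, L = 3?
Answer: 1699/7 ≈ 242.71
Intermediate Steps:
y(P) = 3*P²
W = 229 (W = 243 - 14 = 229)
Y(S) = (27 + S)/(2 + S) (Y(S) = (3*3² + S)/(S + 2) = (3*9 + S)/(2 + S) = (27 + S)/(2 + S))
Y(5)*s(E(L)) + W = ((27 + 5)/(2 + 5))*3 + 229 = (32/7)*3 + 229 = 96/7 + 229 = 1699/7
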